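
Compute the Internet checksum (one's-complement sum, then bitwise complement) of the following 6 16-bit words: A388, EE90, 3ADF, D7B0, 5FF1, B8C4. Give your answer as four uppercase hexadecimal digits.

One's-complement addition (fold any carry out of bit 15 back into bit 0):
  0xA388 + 0xEE90 = 0x19218 → wrap carry → 0x9219
  0x9219 + 0x3ADF = 0x0CCF8
  0xCCF8 + 0xD7B0 = 0x1A4A8 → wrap carry → 0xA4A9
  0xA4A9 + 0x5FF1 = 0x1049A → wrap carry → 0x049B
  0x049B + 0xB8C4 = 0x0BD5F
One's-complement sum = 0xBD5F.
Checksum = ~0xBD5F & 0xFFFF = 0x42A0.

42A0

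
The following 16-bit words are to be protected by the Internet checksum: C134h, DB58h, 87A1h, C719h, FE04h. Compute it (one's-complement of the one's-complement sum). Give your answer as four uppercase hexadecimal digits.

One's-complement addition (fold any carry out of bit 15 back into bit 0):
  0xC134 + 0xDB58 = 0x19C8C → wrap carry → 0x9C8D
  0x9C8D + 0x87A1 = 0x1242E → wrap carry → 0x242F
  0x242F + 0xC719 = 0x0EB48
  0xEB48 + 0xFE04 = 0x1E94C → wrap carry → 0xE94D
One's-complement sum = 0xE94D.
Checksum = ~0xE94D & 0xFFFF = 0x16B2.

16B2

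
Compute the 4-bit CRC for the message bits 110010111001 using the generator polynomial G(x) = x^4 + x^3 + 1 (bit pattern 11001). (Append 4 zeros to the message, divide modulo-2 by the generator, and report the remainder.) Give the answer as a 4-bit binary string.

0101

Append 4 zeros: 1100101110010000. Divide by 11001 (XOR where the leading bit is 1):
  pos 0: 11001 XOR 11001 = 00000
  pos 6: 11100 XOR 11001 = 00101
  pos 8: 10110 XOR 11001 = 01111
  pos 9: 11110 XOR 11001 = 00111
  pos 11: 11100 XOR 11001 = 00101
Remainder (last 4 bits) = 0101. This is the CRC / FCS.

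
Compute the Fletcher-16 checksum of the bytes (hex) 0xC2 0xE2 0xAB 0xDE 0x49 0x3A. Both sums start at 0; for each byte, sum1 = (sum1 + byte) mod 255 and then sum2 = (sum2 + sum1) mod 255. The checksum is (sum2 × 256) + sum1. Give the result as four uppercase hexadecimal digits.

17B3

Running sums (mod 255):
  after byte 0 (0xC2): sum1=194, sum2=194
  after byte 1 (0xE2): sum1=165, sum2=104
  after byte 2 (0xAB): sum1=81, sum2=185
  after byte 3 (0xDE): sum1=48, sum2=233
  after byte 4 (0x49): sum1=121, sum2=99
  after byte 5 (0x3A): sum1=179, sum2=23
Checksum = sum2·256 + sum1 = 23·256 + 179 = 6067 = 0x17B3.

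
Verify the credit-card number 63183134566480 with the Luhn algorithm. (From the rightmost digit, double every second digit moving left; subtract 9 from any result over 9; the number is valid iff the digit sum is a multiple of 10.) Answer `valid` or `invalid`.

From the right, keep odd positions and double even positions (subtract 9 from any doubled value over 9):
  doubled (positions 2,4,...): 7 3 1 6 6 2 3 → sum 28
  kept (positions 1,3,...): 0 4 6 4 1 8 3 → sum 26
Total = 54.
54 mod 10 = 4, so the number is invalid.

invalid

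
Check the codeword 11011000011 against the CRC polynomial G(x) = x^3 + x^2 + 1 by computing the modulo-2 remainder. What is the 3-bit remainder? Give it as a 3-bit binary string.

101

Modulo-2 division of 11011000011 by 1101:
  pos 0: 1101 XOR 1101 = 0000
  pos 4: 1000 XOR 1101 = 0101
  pos 5: 1010 XOR 1101 = 0111
  pos 6: 1111 XOR 1101 = 0010
Remainder = 101 (nonzero — an error is detected).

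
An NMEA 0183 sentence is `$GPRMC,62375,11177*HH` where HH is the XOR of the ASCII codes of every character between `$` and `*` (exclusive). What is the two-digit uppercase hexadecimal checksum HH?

4F

XOR the ASCII codes of the payload characters:
  'G' = 0x47 → acc = 0x47
  'P' = 0x50 → acc = 0x17
  'R' = 0x52 → acc = 0x45
  'M' = 0x4D → acc = 0x08
  'C' = 0x43 → acc = 0x4B
  ',' = 0x2C → acc = 0x67
  '6' = 0x36 → acc = 0x51
  '2' = 0x32 → acc = 0x63
  '3' = 0x33 → acc = 0x50
  '7' = 0x37 → acc = 0x67
  '5' = 0x35 → acc = 0x52
  ',' = 0x2C → acc = 0x7E
  '1' = 0x31 → acc = 0x4F
  '1' = 0x31 → acc = 0x7E
  '1' = 0x31 → acc = 0x4F
  '7' = 0x37 → acc = 0x78
  '7' = 0x37 → acc = 0x4F
Checksum = 0x4F.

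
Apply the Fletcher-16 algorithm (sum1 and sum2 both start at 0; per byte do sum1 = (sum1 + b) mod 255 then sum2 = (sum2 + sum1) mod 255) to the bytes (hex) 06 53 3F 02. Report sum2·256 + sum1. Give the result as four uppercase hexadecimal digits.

Running sums (mod 255):
  after byte 0 (06): sum1=6, sum2=6
  after byte 1 (53): sum1=89, sum2=95
  after byte 2 (3F): sum1=152, sum2=247
  after byte 3 (02): sum1=154, sum2=146
Checksum = sum2·256 + sum1 = 146·256 + 154 = 37530 = 0x929A.

929A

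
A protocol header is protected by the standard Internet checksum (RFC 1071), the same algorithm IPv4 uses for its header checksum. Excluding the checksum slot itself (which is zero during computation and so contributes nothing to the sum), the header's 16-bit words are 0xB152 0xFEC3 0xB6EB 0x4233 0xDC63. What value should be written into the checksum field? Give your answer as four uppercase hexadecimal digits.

One's-complement addition (fold any carry out of bit 15 back into bit 0):
  0xB152 + 0xFEC3 = 0x1B015 → wrap carry → 0xB016
  0xB016 + 0xB6EB = 0x16701 → wrap carry → 0x6702
  0x6702 + 0x4233 = 0x0A935
  0xA935 + 0xDC63 = 0x18598 → wrap carry → 0x8599
One's-complement sum = 0x8599.
Checksum = ~0x8599 & 0xFFFF = 0x7A66.

7A66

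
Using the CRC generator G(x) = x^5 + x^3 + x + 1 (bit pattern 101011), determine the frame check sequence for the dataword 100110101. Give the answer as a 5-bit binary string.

11100

Append 5 zeros: 10011010100000. Divide by 101011 (XOR where the leading bit is 1):
  pos 0: 100110 XOR 101011 = 001101
  pos 2: 110110 XOR 101011 = 011101
  pos 3: 111011 XOR 101011 = 010000
  pos 4: 100000 XOR 101011 = 001011
  pos 6: 101100 XOR 101011 = 000111
Remainder (last 5 bits) = 11100. This is the CRC / FCS.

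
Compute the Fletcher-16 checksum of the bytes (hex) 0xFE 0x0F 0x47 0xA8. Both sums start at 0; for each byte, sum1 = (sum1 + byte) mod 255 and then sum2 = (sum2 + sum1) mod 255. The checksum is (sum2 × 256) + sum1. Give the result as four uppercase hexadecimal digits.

60FD

Running sums (mod 255):
  after byte 0 (0xFE): sum1=254, sum2=254
  after byte 1 (0x0F): sum1=14, sum2=13
  after byte 2 (0x47): sum1=85, sum2=98
  after byte 3 (0xA8): sum1=253, sum2=96
Checksum = sum2·256 + sum1 = 96·256 + 253 = 24829 = 0x60FD.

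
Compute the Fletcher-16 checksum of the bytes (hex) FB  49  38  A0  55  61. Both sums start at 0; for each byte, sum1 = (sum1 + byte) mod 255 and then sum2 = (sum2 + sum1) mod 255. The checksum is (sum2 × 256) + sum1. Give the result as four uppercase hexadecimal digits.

25D4

Running sums (mod 255):
  after byte 0 (FB): sum1=251, sum2=251
  after byte 1 (49): sum1=69, sum2=65
  after byte 2 (38): sum1=125, sum2=190
  after byte 3 (A0): sum1=30, sum2=220
  after byte 4 (55): sum1=115, sum2=80
  after byte 5 (61): sum1=212, sum2=37
Checksum = sum2·256 + sum1 = 37·256 + 212 = 9684 = 0x25D4.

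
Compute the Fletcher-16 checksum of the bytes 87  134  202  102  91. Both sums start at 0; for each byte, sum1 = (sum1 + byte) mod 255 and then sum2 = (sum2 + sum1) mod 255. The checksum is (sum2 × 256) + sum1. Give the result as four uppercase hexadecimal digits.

576A

Running sums (mod 255):
  after byte 0 (87): sum1=87, sum2=87
  after byte 1 (134): sum1=221, sum2=53
  after byte 2 (202): sum1=168, sum2=221
  after byte 3 (102): sum1=15, sum2=236
  after byte 4 (91): sum1=106, sum2=87
Checksum = sum2·256 + sum1 = 87·256 + 106 = 22378 = 0x576A.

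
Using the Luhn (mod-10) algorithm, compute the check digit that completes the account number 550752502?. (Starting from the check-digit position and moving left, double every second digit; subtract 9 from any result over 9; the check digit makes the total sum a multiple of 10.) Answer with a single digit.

9

Partial digits right→left: 2 0 5 2 5 7 0 5 5
Double every second digit counting from the check-digit position (so the 1st, 3rd, 5th, ... of the partial from the right).
  doubled (with −9 where >9): 4 1 1 0 1 → sum 7
  kept as-is: 0 2 7 5 → sum 14
Total = 7 + 14 = 21.
Check digit = (10 − (21 mod 10)) mod 10 = 9.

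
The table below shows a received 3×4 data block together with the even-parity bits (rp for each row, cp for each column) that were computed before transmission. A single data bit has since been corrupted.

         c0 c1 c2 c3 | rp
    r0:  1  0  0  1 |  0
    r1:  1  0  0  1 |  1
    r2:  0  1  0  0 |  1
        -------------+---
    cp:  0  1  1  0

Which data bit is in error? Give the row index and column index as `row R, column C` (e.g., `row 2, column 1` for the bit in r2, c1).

Recompute each row's even parity and compare to rp:
  r0: data parity 0, sent rp 0 → ok
  r1: data parity 0, sent rp 1 → mismatch
  r2: data parity 1, sent rp 1 → ok
Recompute each column's even parity and compare to cp:
  c0: data parity 0, sent cp 0 → ok
  c1: data parity 1, sent cp 1 → ok
  c2: data parity 0, sent cp 1 → mismatch
  c3: data parity 0, sent cp 0 → ok
Exactly one row (r1) and one column (c2) fail → the flipped bit is at their intersection.

row 1, column 2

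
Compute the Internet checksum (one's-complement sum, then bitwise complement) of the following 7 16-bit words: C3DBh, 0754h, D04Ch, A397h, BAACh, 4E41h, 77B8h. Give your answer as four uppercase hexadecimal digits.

One's-complement addition (fold any carry out of bit 15 back into bit 0):
  0xC3DB + 0x0754 = 0x0CB2F
  0xCB2F + 0xD04C = 0x19B7B → wrap carry → 0x9B7C
  0x9B7C + 0xA397 = 0x13F13 → wrap carry → 0x3F14
  0x3F14 + 0xBAAC = 0x0F9C0
  0xF9C0 + 0x4E41 = 0x14801 → wrap carry → 0x4802
  0x4802 + 0x77B8 = 0x0BFBA
One's-complement sum = 0xBFBA.
Checksum = ~0xBFBA & 0xFFFF = 0x4045.

4045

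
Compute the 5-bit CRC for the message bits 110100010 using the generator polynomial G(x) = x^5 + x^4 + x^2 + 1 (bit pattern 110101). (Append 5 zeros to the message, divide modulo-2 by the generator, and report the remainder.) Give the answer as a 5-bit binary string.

Append 5 zeros: 11010001000000. Divide by 110101 (XOR where the leading bit is 1):
  pos 0: 110100 XOR 110101 = 000001
  pos 5: 101000 XOR 110101 = 011101
  pos 6: 111010 XOR 110101 = 001111
  pos 8: 111100 XOR 110101 = 001001
Remainder (last 5 bits) = 01001. This is the CRC / FCS.

01001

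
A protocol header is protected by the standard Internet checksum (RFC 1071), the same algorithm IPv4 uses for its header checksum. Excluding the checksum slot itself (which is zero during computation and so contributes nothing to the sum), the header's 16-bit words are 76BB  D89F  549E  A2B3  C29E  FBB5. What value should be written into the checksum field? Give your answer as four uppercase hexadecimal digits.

One's-complement addition (fold any carry out of bit 15 back into bit 0):
  0x76BB + 0xD89F = 0x14F5A → wrap carry → 0x4F5B
  0x4F5B + 0x549E = 0x0A3F9
  0xA3F9 + 0xA2B3 = 0x146AC → wrap carry → 0x46AD
  0x46AD + 0xC29E = 0x1094B → wrap carry → 0x094C
  0x094C + 0xFBB5 = 0x10501 → wrap carry → 0x0502
One's-complement sum = 0x0502.
Checksum = ~0x0502 & 0xFFFF = 0xFAFD.

FAFD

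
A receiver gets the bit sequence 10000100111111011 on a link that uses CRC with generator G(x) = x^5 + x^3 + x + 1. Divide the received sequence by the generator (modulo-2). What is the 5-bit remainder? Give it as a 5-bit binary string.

00000

Modulo-2 division of 10000100111111011 by 101011:
  pos 0: 100001 XOR 101011 = 001010
  pos 2: 101000 XOR 101011 = 000011
  pos 6: 111111 XOR 101011 = 010100
  pos 7: 101001 XOR 101011 = 000010
  pos 11: 101011 XOR 101011 = 000000
Remainder = 00000 (zero — the frame passes the CRC check).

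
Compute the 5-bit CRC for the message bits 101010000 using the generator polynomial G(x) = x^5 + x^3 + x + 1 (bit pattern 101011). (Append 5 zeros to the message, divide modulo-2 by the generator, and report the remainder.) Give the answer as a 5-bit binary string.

Append 5 zeros: 10101000000000. Divide by 101011 (XOR where the leading bit is 1):
  pos 0: 101010 XOR 101011 = 000001
  pos 5: 100000 XOR 101011 = 001011
  pos 7: 101100 XOR 101011 = 000111
Remainder (last 5 bits) = 01110. This is the CRC / FCS.

01110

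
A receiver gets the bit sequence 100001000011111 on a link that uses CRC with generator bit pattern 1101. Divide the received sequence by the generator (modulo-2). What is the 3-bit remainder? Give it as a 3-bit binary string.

000

Modulo-2 division of 100001000011111 by 1101:
  pos 0: 1000 XOR 1101 = 0101
  pos 1: 1010 XOR 1101 = 0111
  pos 2: 1111 XOR 1101 = 0010
  pos 4: 1000 XOR 1101 = 0101
  pos 5: 1010 XOR 1101 = 0111
  pos 6: 1110 XOR 1101 = 0011
  pos 8: 1111 XOR 1101 = 0010
  pos 10: 1011 XOR 1101 = 0110
  pos 11: 1101 XOR 1101 = 0000
Remainder = 000 (zero — the frame passes the CRC check).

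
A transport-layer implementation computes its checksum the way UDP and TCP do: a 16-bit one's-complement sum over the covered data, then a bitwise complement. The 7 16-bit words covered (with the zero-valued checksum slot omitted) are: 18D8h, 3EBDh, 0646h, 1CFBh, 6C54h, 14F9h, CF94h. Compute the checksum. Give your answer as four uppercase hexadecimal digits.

One's-complement addition (fold any carry out of bit 15 back into bit 0):
  0x18D8 + 0x3EBD = 0x05795
  0x5795 + 0x0646 = 0x05DDB
  0x5DDB + 0x1CFB = 0x07AD6
  0x7AD6 + 0x6C54 = 0x0E72A
  0xE72A + 0x14F9 = 0x0FC23
  0xFC23 + 0xCF94 = 0x1CBB7 → wrap carry → 0xCBB8
One's-complement sum = 0xCBB8.
Checksum = ~0xCBB8 & 0xFFFF = 0x3447.

3447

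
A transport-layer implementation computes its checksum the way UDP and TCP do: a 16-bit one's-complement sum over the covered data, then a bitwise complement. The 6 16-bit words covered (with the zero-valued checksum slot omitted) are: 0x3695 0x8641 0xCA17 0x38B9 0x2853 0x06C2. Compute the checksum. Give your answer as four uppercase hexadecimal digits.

One's-complement addition (fold any carry out of bit 15 back into bit 0):
  0x3695 + 0x8641 = 0x0BCD6
  0xBCD6 + 0xCA17 = 0x186ED → wrap carry → 0x86EE
  0x86EE + 0x38B9 = 0x0BFA7
  0xBFA7 + 0x2853 = 0x0E7FA
  0xE7FA + 0x06C2 = 0x0EEBC
One's-complement sum = 0xEEBC.
Checksum = ~0xEEBC & 0xFFFF = 0x1143.

1143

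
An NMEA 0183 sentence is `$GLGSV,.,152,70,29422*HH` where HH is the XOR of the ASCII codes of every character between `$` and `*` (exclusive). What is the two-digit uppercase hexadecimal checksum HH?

XOR the ASCII codes of the payload characters:
  'G' = 0x47 → acc = 0x47
  'L' = 0x4C → acc = 0x0B
  'G' = 0x47 → acc = 0x4C
  'S' = 0x53 → acc = 0x1F
  'V' = 0x56 → acc = 0x49
  ',' = 0x2C → acc = 0x65
  '.' = 0x2E → acc = 0x4B
  ',' = 0x2C → acc = 0x67
  '1' = 0x31 → acc = 0x56
  '5' = 0x35 → acc = 0x63
  '2' = 0x32 → acc = 0x51
  ',' = 0x2C → acc = 0x7D
  '7' = 0x37 → acc = 0x4A
  '0' = 0x30 → acc = 0x7A
  ',' = 0x2C → acc = 0x56
  '2' = 0x32 → acc = 0x64
  '9' = 0x39 → acc = 0x5D
  '4' = 0x34 → acc = 0x69
  '2' = 0x32 → acc = 0x5B
  '2' = 0x32 → acc = 0x69
Checksum = 0x69.

69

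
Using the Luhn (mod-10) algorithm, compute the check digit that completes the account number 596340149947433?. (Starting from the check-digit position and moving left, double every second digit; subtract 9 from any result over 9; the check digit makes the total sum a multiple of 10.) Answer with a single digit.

Partial digits right→left: 3 3 4 7 4 9 9 4 1 0 4 3 6 9 5
Double every second digit counting from the check-digit position (so the 1st, 3rd, 5th, ... of the partial from the right).
  doubled (with −9 where >9): 6 8 8 9 2 8 3 1 → sum 45
  kept as-is: 3 7 9 4 0 3 9 → sum 35
Total = 45 + 35 = 80.
Check digit = (10 − (80 mod 10)) mod 10 = 0.

0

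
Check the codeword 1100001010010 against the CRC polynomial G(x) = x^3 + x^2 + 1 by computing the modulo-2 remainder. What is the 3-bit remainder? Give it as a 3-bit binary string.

Modulo-2 division of 1100001010010 by 1101:
  pos 0: 1100 XOR 1101 = 0001
  pos 3: 1001 XOR 1101 = 0100
  pos 4: 1000 XOR 1101 = 0101
  pos 5: 1011 XOR 1101 = 0110
  pos 6: 1100 XOR 1101 = 0001
  pos 9: 1010 XOR 1101 = 0111
Remainder = 111 (nonzero — an error is detected).

111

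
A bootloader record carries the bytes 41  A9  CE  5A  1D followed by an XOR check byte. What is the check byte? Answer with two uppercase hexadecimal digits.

61

XOR the bytes together:
  start with 0x41
  0x41 ⊕ 0xA9 = 0xE8
  0xE8 ⊕ 0xCE = 0x26
  0x26 ⊕ 0x5A = 0x7C
  0x7C ⊕ 0x1D = 0x61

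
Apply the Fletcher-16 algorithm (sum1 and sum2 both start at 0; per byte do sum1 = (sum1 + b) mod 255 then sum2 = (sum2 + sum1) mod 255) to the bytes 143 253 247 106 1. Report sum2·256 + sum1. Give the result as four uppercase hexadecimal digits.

Running sums (mod 255):
  after byte 0 (143): sum1=143, sum2=143
  after byte 1 (253): sum1=141, sum2=29
  after byte 2 (247): sum1=133, sum2=162
  after byte 3 (106): sum1=239, sum2=146
  after byte 4 (1): sum1=240, sum2=131
Checksum = sum2·256 + sum1 = 131·256 + 240 = 33776 = 0x83F0.

83F0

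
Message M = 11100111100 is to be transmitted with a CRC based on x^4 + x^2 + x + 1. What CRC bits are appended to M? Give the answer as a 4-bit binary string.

1000

Append 4 zeros: 111001111000000. Divide by 10111 (XOR where the leading bit is 1):
  pos 0: 11100 XOR 10111 = 01011
  pos 1: 10111 XOR 10111 = 00000
  pos 6: 11100 XOR 10111 = 01011
  pos 7: 10110 XOR 10111 = 00001
Remainder (last 4 bits) = 1000. This is the CRC / FCS.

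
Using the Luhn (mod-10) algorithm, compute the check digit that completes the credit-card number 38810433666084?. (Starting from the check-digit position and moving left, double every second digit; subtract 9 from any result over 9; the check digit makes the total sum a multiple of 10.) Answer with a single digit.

Partial digits right→left: 4 8 0 6 6 6 3 3 4 0 1 8 8 3
Double every second digit counting from the check-digit position (so the 1st, 3rd, 5th, ... of the partial from the right).
  doubled (with −9 where >9): 8 0 3 6 8 2 7 → sum 34
  kept as-is: 8 6 6 3 0 8 3 → sum 34
Total = 34 + 34 = 68.
Check digit = (10 − (68 mod 10)) mod 10 = 2.

2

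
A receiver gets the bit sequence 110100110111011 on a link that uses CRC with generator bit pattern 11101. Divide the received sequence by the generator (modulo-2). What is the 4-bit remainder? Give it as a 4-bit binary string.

Modulo-2 division of 110100110111011 by 11101:
  pos 0: 11010 XOR 11101 = 00111
  pos 2: 11101 XOR 11101 = 00000
  pos 7: 10111 XOR 11101 = 01010
  pos 8: 10100 XOR 11101 = 01001
  pos 9: 10011 XOR 11101 = 01110
  pos 10: 11101 XOR 11101 = 00000
Remainder = 0000 (zero — the frame passes the CRC check).

0000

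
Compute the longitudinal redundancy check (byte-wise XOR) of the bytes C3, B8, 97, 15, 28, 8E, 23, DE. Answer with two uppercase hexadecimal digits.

A2

XOR the bytes together:
  start with 0xC3
  0xC3 ⊕ 0xB8 = 0x7B
  0x7B ⊕ 0x97 = 0xEC
  0xEC ⊕ 0x15 = 0xF9
  0xF9 ⊕ 0x28 = 0xD1
  0xD1 ⊕ 0x8E = 0x5F
  0x5F ⊕ 0x23 = 0x7C
  0x7C ⊕ 0xDE = 0xA2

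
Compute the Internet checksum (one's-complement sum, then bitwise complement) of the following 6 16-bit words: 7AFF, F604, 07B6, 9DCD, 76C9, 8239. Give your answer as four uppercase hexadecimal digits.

F074

One's-complement addition (fold any carry out of bit 15 back into bit 0):
  0x7AFF + 0xF604 = 0x17103 → wrap carry → 0x7104
  0x7104 + 0x07B6 = 0x078BA
  0x78BA + 0x9DCD = 0x11687 → wrap carry → 0x1688
  0x1688 + 0x76C9 = 0x08D51
  0x8D51 + 0x8239 = 0x10F8A → wrap carry → 0x0F8B
One's-complement sum = 0x0F8B.
Checksum = ~0x0F8B & 0xFFFF = 0xF074.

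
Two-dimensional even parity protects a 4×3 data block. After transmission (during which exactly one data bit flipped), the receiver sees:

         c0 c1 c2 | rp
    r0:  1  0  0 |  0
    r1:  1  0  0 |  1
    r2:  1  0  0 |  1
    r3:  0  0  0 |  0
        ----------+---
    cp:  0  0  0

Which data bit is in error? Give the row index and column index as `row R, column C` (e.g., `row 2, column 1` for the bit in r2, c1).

row 0, column 0

Recompute each row's even parity and compare to rp:
  r0: data parity 1, sent rp 0 → mismatch
  r1: data parity 1, sent rp 1 → ok
  r2: data parity 1, sent rp 1 → ok
  r3: data parity 0, sent rp 0 → ok
Recompute each column's even parity and compare to cp:
  c0: data parity 1, sent cp 0 → mismatch
  c1: data parity 0, sent cp 0 → ok
  c2: data parity 0, sent cp 0 → ok
Exactly one row (r0) and one column (c0) fail → the flipped bit is at their intersection.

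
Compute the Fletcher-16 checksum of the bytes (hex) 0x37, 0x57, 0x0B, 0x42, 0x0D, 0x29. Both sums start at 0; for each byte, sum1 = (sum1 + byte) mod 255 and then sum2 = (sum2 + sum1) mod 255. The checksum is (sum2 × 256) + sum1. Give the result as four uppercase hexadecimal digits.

3612

Running sums (mod 255):
  after byte 0 (0x37): sum1=55, sum2=55
  after byte 1 (0x57): sum1=142, sum2=197
  after byte 2 (0x0B): sum1=153, sum2=95
  after byte 3 (0x42): sum1=219, sum2=59
  after byte 4 (0x0D): sum1=232, sum2=36
  after byte 5 (0x29): sum1=18, sum2=54
Checksum = sum2·256 + sum1 = 54·256 + 18 = 13842 = 0x3612.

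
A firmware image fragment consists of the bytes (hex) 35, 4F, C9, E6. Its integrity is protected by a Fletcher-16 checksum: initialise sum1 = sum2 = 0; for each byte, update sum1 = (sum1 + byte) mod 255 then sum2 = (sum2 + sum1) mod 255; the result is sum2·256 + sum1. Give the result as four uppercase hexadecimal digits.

Running sums (mod 255):
  after byte 0 (35): sum1=53, sum2=53
  after byte 1 (4F): sum1=132, sum2=185
  after byte 2 (C9): sum1=78, sum2=8
  after byte 3 (E6): sum1=53, sum2=61
Checksum = sum2·256 + sum1 = 61·256 + 53 = 15669 = 0x3D35.

3D35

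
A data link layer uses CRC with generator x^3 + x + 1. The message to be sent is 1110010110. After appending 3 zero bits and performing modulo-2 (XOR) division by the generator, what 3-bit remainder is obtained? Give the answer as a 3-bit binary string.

Append 3 zeros: 1110010110000. Divide by 1011 (XOR where the leading bit is 1):
  pos 0: 1110 XOR 1011 = 0101
  pos 1: 1010 XOR 1011 = 0001
  pos 4: 1101 XOR 1011 = 0110
  pos 5: 1101 XOR 1011 = 0110
  pos 6: 1100 XOR 1011 = 0111
  pos 7: 1110 XOR 1011 = 0101
  pos 8: 1010 XOR 1011 = 0001
Remainder (last 3 bits) = 010. This is the CRC / FCS.

010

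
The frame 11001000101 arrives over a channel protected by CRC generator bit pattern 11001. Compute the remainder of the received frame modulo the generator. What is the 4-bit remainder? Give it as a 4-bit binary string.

0101

Modulo-2 division of 11001000101 by 11001:
  pos 0: 11001 XOR 11001 = 00000
Remainder = 0101 (nonzero — an error is detected).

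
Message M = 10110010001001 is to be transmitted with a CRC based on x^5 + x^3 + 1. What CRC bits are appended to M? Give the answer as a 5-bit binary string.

11110

Append 5 zeros: 1011001000100100000. Divide by 101001 (XOR where the leading bit is 1):
  pos 0: 101100 XOR 101001 = 000101
  pos 3: 101100 XOR 101001 = 000101
  pos 6: 101010 XOR 101001 = 000011
  pos 10: 110100 XOR 101001 = 011101
  pos 11: 111010 XOR 101001 = 010011
  pos 12: 100110 XOR 101001 = 001111
Remainder (last 5 bits) = 11110. This is the CRC / FCS.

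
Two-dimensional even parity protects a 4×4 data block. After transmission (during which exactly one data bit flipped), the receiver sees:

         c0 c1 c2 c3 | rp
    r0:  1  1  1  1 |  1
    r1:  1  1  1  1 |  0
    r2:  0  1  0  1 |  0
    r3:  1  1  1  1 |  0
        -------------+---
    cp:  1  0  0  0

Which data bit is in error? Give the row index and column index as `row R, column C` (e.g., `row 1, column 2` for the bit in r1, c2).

Recompute each row's even parity and compare to rp:
  r0: data parity 0, sent rp 1 → mismatch
  r1: data parity 0, sent rp 0 → ok
  r2: data parity 0, sent rp 0 → ok
  r3: data parity 0, sent rp 0 → ok
Recompute each column's even parity and compare to cp:
  c0: data parity 1, sent cp 1 → ok
  c1: data parity 0, sent cp 0 → ok
  c2: data parity 1, sent cp 0 → mismatch
  c3: data parity 0, sent cp 0 → ok
Exactly one row (r0) and one column (c2) fail → the flipped bit is at their intersection.

row 0, column 2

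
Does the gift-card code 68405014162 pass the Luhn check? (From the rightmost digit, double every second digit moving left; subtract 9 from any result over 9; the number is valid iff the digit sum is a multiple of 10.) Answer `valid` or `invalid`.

From the right, keep odd positions and double even positions (subtract 9 from any doubled value over 9):
  doubled (positions 2,4,...): 3 8 0 0 7 → sum 18
  kept (positions 1,3,...): 2 1 1 5 4 6 → sum 19
Total = 37.
37 mod 10 = 7, so the number is invalid.

invalid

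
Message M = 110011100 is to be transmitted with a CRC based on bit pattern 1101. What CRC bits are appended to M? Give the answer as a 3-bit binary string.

110

Append 3 zeros: 110011100000. Divide by 1101 (XOR where the leading bit is 1):
  pos 0: 1100 XOR 1101 = 0001
  pos 3: 1111 XOR 1101 = 0010
  pos 5: 1000 XOR 1101 = 0101
  pos 6: 1010 XOR 1101 = 0111
  pos 7: 1110 XOR 1101 = 0011
Remainder (last 3 bits) = 110. This is the CRC / FCS.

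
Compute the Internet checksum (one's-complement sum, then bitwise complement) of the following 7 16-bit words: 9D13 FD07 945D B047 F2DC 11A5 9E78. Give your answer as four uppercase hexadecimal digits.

7E44

One's-complement addition (fold any carry out of bit 15 back into bit 0):
  0x9D13 + 0xFD07 = 0x19A1A → wrap carry → 0x9A1B
  0x9A1B + 0x945D = 0x12E78 → wrap carry → 0x2E79
  0x2E79 + 0xB047 = 0x0DEC0
  0xDEC0 + 0xF2DC = 0x1D19C → wrap carry → 0xD19D
  0xD19D + 0x11A5 = 0x0E342
  0xE342 + 0x9E78 = 0x181BA → wrap carry → 0x81BB
One's-complement sum = 0x81BB.
Checksum = ~0x81BB & 0xFFFF = 0x7E44.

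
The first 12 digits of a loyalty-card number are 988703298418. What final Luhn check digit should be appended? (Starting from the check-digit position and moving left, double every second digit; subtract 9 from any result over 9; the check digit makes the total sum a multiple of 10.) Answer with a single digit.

Partial digits right→left: 8 1 4 8 9 2 3 0 7 8 8 9
Double every second digit counting from the check-digit position (so the 1st, 3rd, 5th, ... of the partial from the right).
  doubled (with −9 where >9): 7 8 9 6 5 7 → sum 42
  kept as-is: 1 8 2 0 8 9 → sum 28
Total = 42 + 28 = 70.
Check digit = (10 − (70 mod 10)) mod 10 = 0.

0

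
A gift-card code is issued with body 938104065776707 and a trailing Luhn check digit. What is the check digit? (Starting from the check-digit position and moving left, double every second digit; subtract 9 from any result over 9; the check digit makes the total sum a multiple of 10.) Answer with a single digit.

Partial digits right→left: 7 0 7 6 7 7 5 6 0 4 0 1 8 3 9
Double every second digit counting from the check-digit position (so the 1st, 3rd, 5th, ... of the partial from the right).
  doubled (with −9 where >9): 5 5 5 1 0 0 7 9 → sum 32
  kept as-is: 0 6 7 6 4 1 3 → sum 27
Total = 32 + 27 = 59.
Check digit = (10 − (59 mod 10)) mod 10 = 1.

1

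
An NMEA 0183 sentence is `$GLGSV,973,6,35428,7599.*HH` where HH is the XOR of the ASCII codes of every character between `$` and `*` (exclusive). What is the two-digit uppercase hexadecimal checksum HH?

XOR the ASCII codes of the payload characters:
  'G' = 0x47 → acc = 0x47
  'L' = 0x4C → acc = 0x0B
  'G' = 0x47 → acc = 0x4C
  'S' = 0x53 → acc = 0x1F
  'V' = 0x56 → acc = 0x49
  ',' = 0x2C → acc = 0x65
  '9' = 0x39 → acc = 0x5C
  '7' = 0x37 → acc = 0x6B
  '3' = 0x33 → acc = 0x58
  ',' = 0x2C → acc = 0x74
  '6' = 0x36 → acc = 0x42
  ',' = 0x2C → acc = 0x6E
  '3' = 0x33 → acc = 0x5D
  '5' = 0x35 → acc = 0x68
  '4' = 0x34 → acc = 0x5C
  '2' = 0x32 → acc = 0x6E
  '8' = 0x38 → acc = 0x56
  ',' = 0x2C → acc = 0x7A
  '7' = 0x37 → acc = 0x4D
  '5' = 0x35 → acc = 0x78
  '9' = 0x39 → acc = 0x41
  '9' = 0x39 → acc = 0x78
  '.' = 0x2E → acc = 0x56
Checksum = 0x56.

56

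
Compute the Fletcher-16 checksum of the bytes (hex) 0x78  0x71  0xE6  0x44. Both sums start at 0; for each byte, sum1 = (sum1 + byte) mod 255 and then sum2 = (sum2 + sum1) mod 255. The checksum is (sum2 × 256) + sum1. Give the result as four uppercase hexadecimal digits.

4815

Running sums (mod 255):
  after byte 0 (0x78): sum1=120, sum2=120
  after byte 1 (0x71): sum1=233, sum2=98
  after byte 2 (0xE6): sum1=208, sum2=51
  after byte 3 (0x44): sum1=21, sum2=72
Checksum = sum2·256 + sum1 = 72·256 + 21 = 18453 = 0x4815.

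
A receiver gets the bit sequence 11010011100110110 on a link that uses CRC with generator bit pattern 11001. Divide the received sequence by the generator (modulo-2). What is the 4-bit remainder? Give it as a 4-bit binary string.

Modulo-2 division of 11010011100110110 by 11001:
  pos 0: 11010 XOR 11001 = 00011
  pos 3: 11011 XOR 11001 = 00010
  pos 6: 10100 XOR 11001 = 01101
  pos 7: 11011 XOR 11001 = 00010
  pos 10: 10101 XOR 11001 = 01100
  pos 11: 11001 XOR 11001 = 00000
Remainder = 0000 (zero — the frame passes the CRC check).

0000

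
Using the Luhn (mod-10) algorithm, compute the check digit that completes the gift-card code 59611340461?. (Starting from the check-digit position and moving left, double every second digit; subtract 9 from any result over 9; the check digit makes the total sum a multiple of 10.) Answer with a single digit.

Partial digits right→left: 1 6 4 0 4 3 1 1 6 9 5
Double every second digit counting from the check-digit position (so the 1st, 3rd, 5th, ... of the partial from the right).
  doubled (with −9 where >9): 2 8 8 2 3 1 → sum 24
  kept as-is: 6 0 3 1 9 → sum 19
Total = 24 + 19 = 43.
Check digit = (10 − (43 mod 10)) mod 10 = 7.

7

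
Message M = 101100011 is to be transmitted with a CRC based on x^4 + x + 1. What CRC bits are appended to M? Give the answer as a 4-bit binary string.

Append 4 zeros: 1011000110000. Divide by 10011 (XOR where the leading bit is 1):
  pos 0: 10110 XOR 10011 = 00101
  pos 2: 10100 XOR 10011 = 00111
  pos 4: 11111 XOR 10011 = 01100
  pos 5: 11000 XOR 10011 = 01011
  pos 6: 10110 XOR 10011 = 00101
  pos 8: 10100 XOR 10011 = 00111
Remainder (last 4 bits) = 0111. This is the CRC / FCS.

0111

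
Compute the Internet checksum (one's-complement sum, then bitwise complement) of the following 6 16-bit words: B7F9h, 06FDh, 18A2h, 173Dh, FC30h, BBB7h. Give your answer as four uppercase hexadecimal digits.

One's-complement addition (fold any carry out of bit 15 back into bit 0):
  0xB7F9 + 0x06FD = 0x0BEF6
  0xBEF6 + 0x18A2 = 0x0D798
  0xD798 + 0x173D = 0x0EED5
  0xEED5 + 0xFC30 = 0x1EB05 → wrap carry → 0xEB06
  0xEB06 + 0xBBB7 = 0x1A6BD → wrap carry → 0xA6BE
One's-complement sum = 0xA6BE.
Checksum = ~0xA6BE & 0xFFFF = 0x5941.

5941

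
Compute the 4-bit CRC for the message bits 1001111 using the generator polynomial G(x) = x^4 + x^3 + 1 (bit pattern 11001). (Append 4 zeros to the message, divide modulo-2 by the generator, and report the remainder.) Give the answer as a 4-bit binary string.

0000

Append 4 zeros: 10011110000. Divide by 11001 (XOR where the leading bit is 1):
  pos 0: 10011 XOR 11001 = 01010
  pos 1: 10101 XOR 11001 = 01100
  pos 2: 11001 XOR 11001 = 00000
Remainder (last 4 bits) = 0000. This is the CRC / FCS.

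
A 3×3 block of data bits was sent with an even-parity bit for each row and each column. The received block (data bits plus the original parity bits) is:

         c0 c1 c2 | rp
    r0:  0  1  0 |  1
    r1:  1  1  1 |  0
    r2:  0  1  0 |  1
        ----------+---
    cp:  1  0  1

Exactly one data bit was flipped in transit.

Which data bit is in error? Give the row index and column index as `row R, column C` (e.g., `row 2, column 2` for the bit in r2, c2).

row 1, column 1

Recompute each row's even parity and compare to rp:
  r0: data parity 1, sent rp 1 → ok
  r1: data parity 1, sent rp 0 → mismatch
  r2: data parity 1, sent rp 1 → ok
Recompute each column's even parity and compare to cp:
  c0: data parity 1, sent cp 1 → ok
  c1: data parity 1, sent cp 0 → mismatch
  c2: data parity 1, sent cp 1 → ok
Exactly one row (r1) and one column (c1) fail → the flipped bit is at their intersection.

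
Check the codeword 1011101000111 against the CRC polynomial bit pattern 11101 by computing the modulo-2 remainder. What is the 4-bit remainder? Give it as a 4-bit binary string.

0000

Modulo-2 division of 1011101000111 by 11101:
  pos 0: 10111 XOR 11101 = 01010
  pos 1: 10100 XOR 11101 = 01001
  pos 2: 10011 XOR 11101 = 01110
  pos 3: 11100 XOR 11101 = 00001
  pos 7: 10011 XOR 11101 = 01110
  pos 8: 11101 XOR 11101 = 00000
Remainder = 0000 (zero — the frame passes the CRC check).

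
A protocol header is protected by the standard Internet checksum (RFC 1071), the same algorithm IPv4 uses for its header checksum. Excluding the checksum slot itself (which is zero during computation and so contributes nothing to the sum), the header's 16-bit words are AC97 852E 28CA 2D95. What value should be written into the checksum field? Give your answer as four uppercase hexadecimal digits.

77DA

One's-complement addition (fold any carry out of bit 15 back into bit 0):
  0xAC97 + 0x852E = 0x131C5 → wrap carry → 0x31C6
  0x31C6 + 0x28CA = 0x05A90
  0x5A90 + 0x2D95 = 0x08825
One's-complement sum = 0x8825.
Checksum = ~0x8825 & 0xFFFF = 0x77DA.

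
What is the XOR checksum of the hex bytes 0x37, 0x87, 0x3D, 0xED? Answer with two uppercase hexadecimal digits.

60

XOR the bytes together:
  start with 0x37
  0x37 ⊕ 0x87 = 0xB0
  0xB0 ⊕ 0x3D = 0x8D
  0x8D ⊕ 0xED = 0x60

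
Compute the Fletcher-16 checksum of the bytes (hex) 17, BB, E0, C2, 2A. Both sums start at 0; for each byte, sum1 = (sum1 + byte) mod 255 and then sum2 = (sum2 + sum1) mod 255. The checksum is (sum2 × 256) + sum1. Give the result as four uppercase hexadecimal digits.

B4A0

Running sums (mod 255):
  after byte 0 (17): sum1=23, sum2=23
  after byte 1 (BB): sum1=210, sum2=233
  after byte 2 (E0): sum1=179, sum2=157
  after byte 3 (C2): sum1=118, sum2=20
  after byte 4 (2A): sum1=160, sum2=180
Checksum = sum2·256 + sum1 = 180·256 + 160 = 46240 = 0xB4A0.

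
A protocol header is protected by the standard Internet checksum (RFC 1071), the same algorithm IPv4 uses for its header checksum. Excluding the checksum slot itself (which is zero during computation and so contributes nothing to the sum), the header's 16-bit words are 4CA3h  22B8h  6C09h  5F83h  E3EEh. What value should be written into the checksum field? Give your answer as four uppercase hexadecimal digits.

E128

One's-complement addition (fold any carry out of bit 15 back into bit 0):
  0x4CA3 + 0x22B8 = 0x06F5B
  0x6F5B + 0x6C09 = 0x0DB64
  0xDB64 + 0x5F83 = 0x13AE7 → wrap carry → 0x3AE8
  0x3AE8 + 0xE3EE = 0x11ED6 → wrap carry → 0x1ED7
One's-complement sum = 0x1ED7.
Checksum = ~0x1ED7 & 0xFFFF = 0xE128.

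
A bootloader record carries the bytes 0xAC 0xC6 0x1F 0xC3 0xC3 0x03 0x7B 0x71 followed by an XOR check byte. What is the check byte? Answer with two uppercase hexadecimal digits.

XOR the bytes together:
  start with 0xAC
  0xAC ⊕ 0xC6 = 0x6A
  0x6A ⊕ 0x1F = 0x75
  0x75 ⊕ 0xC3 = 0xB6
  0xB6 ⊕ 0xC3 = 0x75
  0x75 ⊕ 0x03 = 0x76
  0x76 ⊕ 0x7B = 0x0D
  0x0D ⊕ 0x71 = 0x7C

7C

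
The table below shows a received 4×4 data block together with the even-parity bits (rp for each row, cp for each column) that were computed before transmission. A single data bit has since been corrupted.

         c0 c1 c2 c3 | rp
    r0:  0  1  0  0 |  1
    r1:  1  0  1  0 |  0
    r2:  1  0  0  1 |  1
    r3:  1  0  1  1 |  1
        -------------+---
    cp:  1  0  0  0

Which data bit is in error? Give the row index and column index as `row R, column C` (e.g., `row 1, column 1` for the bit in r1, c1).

Recompute each row's even parity and compare to rp:
  r0: data parity 1, sent rp 1 → ok
  r1: data parity 0, sent rp 0 → ok
  r2: data parity 0, sent rp 1 → mismatch
  r3: data parity 1, sent rp 1 → ok
Recompute each column's even parity and compare to cp:
  c0: data parity 1, sent cp 1 → ok
  c1: data parity 1, sent cp 0 → mismatch
  c2: data parity 0, sent cp 0 → ok
  c3: data parity 0, sent cp 0 → ok
Exactly one row (r2) and one column (c1) fail → the flipped bit is at their intersection.

row 2, column 1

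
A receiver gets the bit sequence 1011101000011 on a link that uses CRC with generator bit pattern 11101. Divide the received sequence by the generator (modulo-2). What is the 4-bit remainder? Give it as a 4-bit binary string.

0100

Modulo-2 division of 1011101000011 by 11101:
  pos 0: 10111 XOR 11101 = 01010
  pos 1: 10100 XOR 11101 = 01001
  pos 2: 10011 XOR 11101 = 01110
  pos 3: 11100 XOR 11101 = 00001
  pos 7: 10001 XOR 11101 = 01100
  pos 8: 11001 XOR 11101 = 00100
Remainder = 0100 (nonzero — an error is detected).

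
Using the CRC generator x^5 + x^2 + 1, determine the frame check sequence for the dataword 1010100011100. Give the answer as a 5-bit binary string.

10011

Append 5 zeros: 101010001110000000. Divide by 100101 (XOR where the leading bit is 1):
  pos 0: 101010 XOR 100101 = 001111
  pos 2: 111100 XOR 100101 = 011001
  pos 3: 110011 XOR 100101 = 010110
  pos 4: 101101 XOR 100101 = 001000
  pos 6: 100010 XOR 100101 = 000111
  pos 9: 111000 XOR 100101 = 011101
  pos 10: 111010 XOR 100101 = 011111
  pos 11: 111110 XOR 100101 = 011011
  pos 12: 110110 XOR 100101 = 010011
Remainder (last 5 bits) = 10011. This is the CRC / FCS.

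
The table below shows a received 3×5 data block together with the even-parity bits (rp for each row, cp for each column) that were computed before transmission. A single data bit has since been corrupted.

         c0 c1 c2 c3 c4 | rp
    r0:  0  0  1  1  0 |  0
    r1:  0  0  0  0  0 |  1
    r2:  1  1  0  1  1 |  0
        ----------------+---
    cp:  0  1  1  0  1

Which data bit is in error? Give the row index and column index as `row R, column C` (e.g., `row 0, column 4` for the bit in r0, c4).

Recompute each row's even parity and compare to rp:
  r0: data parity 0, sent rp 0 → ok
  r1: data parity 0, sent rp 1 → mismatch
  r2: data parity 0, sent rp 0 → ok
Recompute each column's even parity and compare to cp:
  c0: data parity 1, sent cp 0 → mismatch
  c1: data parity 1, sent cp 1 → ok
  c2: data parity 1, sent cp 1 → ok
  c3: data parity 0, sent cp 0 → ok
  c4: data parity 1, sent cp 1 → ok
Exactly one row (r1) and one column (c0) fail → the flipped bit is at their intersection.

row 1, column 0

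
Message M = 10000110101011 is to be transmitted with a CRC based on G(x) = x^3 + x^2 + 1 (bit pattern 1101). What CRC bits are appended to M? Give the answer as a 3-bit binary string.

Append 3 zeros: 10000110101011000. Divide by 1101 (XOR where the leading bit is 1):
  pos 0: 1000 XOR 1101 = 0101
  pos 1: 1010 XOR 1101 = 0111
  pos 2: 1111 XOR 1101 = 0010
  pos 4: 1010 XOR 1101 = 0111
  pos 5: 1111 XOR 1101 = 0010
  pos 7: 1001 XOR 1101 = 0100
  pos 8: 1000 XOR 1101 = 0101
  pos 9: 1011 XOR 1101 = 0110
  pos 10: 1101 XOR 1101 = 0000
Remainder (last 3 bits) = 000. This is the CRC / FCS.

000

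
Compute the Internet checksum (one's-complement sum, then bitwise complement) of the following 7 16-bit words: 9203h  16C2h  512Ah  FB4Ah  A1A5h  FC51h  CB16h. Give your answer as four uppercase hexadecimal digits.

One's-complement addition (fold any carry out of bit 15 back into bit 0):
  0x9203 + 0x16C2 = 0x0A8C5
  0xA8C5 + 0x512A = 0x0F9EF
  0xF9EF + 0xFB4A = 0x1F539 → wrap carry → 0xF53A
  0xF53A + 0xA1A5 = 0x196DF → wrap carry → 0x96E0
  0x96E0 + 0xFC51 = 0x19331 → wrap carry → 0x9332
  0x9332 + 0xCB16 = 0x15E48 → wrap carry → 0x5E49
One's-complement sum = 0x5E49.
Checksum = ~0x5E49 & 0xFFFF = 0xA1B6.

A1B6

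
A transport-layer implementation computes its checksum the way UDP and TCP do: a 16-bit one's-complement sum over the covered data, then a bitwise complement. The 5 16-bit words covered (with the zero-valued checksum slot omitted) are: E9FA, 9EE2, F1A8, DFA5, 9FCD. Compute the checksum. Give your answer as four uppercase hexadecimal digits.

0606

One's-complement addition (fold any carry out of bit 15 back into bit 0):
  0xE9FA + 0x9EE2 = 0x188DC → wrap carry → 0x88DD
  0x88DD + 0xF1A8 = 0x17A85 → wrap carry → 0x7A86
  0x7A86 + 0xDFA5 = 0x15A2B → wrap carry → 0x5A2C
  0x5A2C + 0x9FCD = 0x0F9F9
One's-complement sum = 0xF9F9.
Checksum = ~0xF9F9 & 0xFFFF = 0x0606.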